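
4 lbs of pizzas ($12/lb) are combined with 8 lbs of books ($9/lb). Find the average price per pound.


Cost of pizzas:
4 x $12 = $48
Cost of books:
8 x $9 = $72
Total cost: $48 + $72 = $120
Total weight: 12 lbs
Average: $120 / 12 = $10/lb

$10/lb


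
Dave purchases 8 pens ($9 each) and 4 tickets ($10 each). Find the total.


Cost of pens:
8 x $9 = $72
Cost of tickets:
4 x $10 = $40
Add both:
$72 + $40 = $112

$112


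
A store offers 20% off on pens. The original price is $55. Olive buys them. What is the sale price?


Calculate the discount amount:
20% of $55 = $11
Subtract from original:
$55 - $11 = $44

$44


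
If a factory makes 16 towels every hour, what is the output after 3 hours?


Production rate: 16 towels per hour
Time: 3 hours
Total: 16 x 3 = 48 towels

48 towels


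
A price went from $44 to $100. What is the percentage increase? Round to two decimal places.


Find the absolute change:
|100 - 44| = 56
Divide by original and multiply by 100:
56 / 44 x 100 = 127.2727...% ≈ 127.27%

127.27%


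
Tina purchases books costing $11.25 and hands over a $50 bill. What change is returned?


Start with the amount paid:
$50
Subtract the price:
$50 - $11.25 = $38.75

$38.75


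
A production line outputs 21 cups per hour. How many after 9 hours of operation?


Production rate: 21 cups per hour
Time: 9 hours
Total: 21 x 9 = 189 cups

189 cups


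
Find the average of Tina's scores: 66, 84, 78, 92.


Add the scores:
66 + 84 + 78 + 92 = 320
Divide by the number of tests:
320 / 4 = 80

80


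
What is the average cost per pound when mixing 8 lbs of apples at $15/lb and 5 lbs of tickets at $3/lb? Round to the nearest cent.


Cost of apples:
8 x $15 = $120
Cost of tickets:
5 x $3 = $15
Total cost: $120 + $15 = $135
Total weight: 13 lbs
Average: $135 / 13 = $10.3846... ≈ $10.38/lb

$10.38/lb


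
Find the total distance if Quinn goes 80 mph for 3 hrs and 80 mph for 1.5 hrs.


Leg 1 distance:
80 x 3 = 240 miles
Leg 2 distance:
80 x 1.5 = 120 miles
Total distance:
240 + 120 = 360 miles

360 miles


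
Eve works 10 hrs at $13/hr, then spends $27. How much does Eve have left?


Calculate earnings:
10 x $13 = $130
Subtract spending:
$130 - $27 = $103

$103


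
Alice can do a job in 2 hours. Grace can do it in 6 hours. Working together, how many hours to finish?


Alice's rate: 1/2 of the job per hour
Grace's rate: 1/6 of the job per hour
Combined rate: 1/2 + 1/6 = 2/3 per hour
Time = 1 / (2/3) = 3/2 = 1.5 hours

1.5 hours


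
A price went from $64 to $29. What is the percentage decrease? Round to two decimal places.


Find the absolute change:
|29 - 64| = 35
Divide by original and multiply by 100:
35 / 64 x 100 = 54.6875% ≈ 54.69%

54.69%


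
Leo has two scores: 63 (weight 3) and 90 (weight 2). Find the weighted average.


Weighted sum:
3 x 63 + 2 x 90 = 369
Total weight:
3 + 2 = 5
Weighted average:
369 / 5 = 73.8

73.8


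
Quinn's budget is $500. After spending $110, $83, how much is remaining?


Add up expenses:
$110 + $83 = $193
Subtract from budget:
$500 - $193 = $307

$307


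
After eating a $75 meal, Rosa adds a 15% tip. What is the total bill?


Calculate the tip:
15% of $75 = $11.25
Add tip to meal cost:
$75 + $11.25 = $86.25

$86.25


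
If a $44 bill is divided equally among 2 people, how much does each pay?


Total bill: $44
Number of people: 2
Each pays: $44 / 2 = $22

$22


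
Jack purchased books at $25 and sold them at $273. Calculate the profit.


Selling price = $273
Cost price = $25
Profit = selling price - cost price:
Profit = $273 - $25 = $248

$248


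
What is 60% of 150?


Convert percentage to decimal:
60% = 0.6
Multiply:
150 x 0.6 = 90

90


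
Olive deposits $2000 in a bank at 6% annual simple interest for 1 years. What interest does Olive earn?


Use the formula I = P x R x T / 100
P x R x T = 2000 x 6 x 1 = 12000
I = 12000 / 100 = $120

$120


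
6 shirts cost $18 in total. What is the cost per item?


Total cost: $18
Number of items: 6
Unit price: $18 / 6 = $3

$3


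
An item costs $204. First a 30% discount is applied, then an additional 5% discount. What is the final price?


First discount:
30% of $204 = $61.20
Price after first discount:
$204 - $61.20 = $142.80
Second discount:
5% of $142.80 = $7.14
Final price:
$142.80 - $7.14 = $135.66

$135.66


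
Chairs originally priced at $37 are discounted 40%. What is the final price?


Calculate the discount amount:
40% of $37 = $14.80
Subtract from original:
$37 - $14.80 = $22.20

$22.20


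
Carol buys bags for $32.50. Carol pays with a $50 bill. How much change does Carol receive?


Start with the amount paid:
$50
Subtract the price:
$50 - $32.50 = $17.50

$17.50


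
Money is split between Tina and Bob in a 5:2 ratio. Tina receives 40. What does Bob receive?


Find the multiplier:
40 / 5 = 8
Apply to Bob's share:
2 x 8 = 16

16


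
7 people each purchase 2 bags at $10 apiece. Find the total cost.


Cost per person:
2 x $10 = $20
Group total:
7 x $20 = $140

$140


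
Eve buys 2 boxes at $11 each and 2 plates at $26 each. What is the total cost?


Cost of boxes:
2 x $11 = $22
Cost of plates:
2 x $26 = $52
Add both:
$22 + $52 = $74

$74


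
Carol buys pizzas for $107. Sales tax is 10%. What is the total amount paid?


Calculate the tax:
10% of $107 = $10.70
Add tax to price:
$107 + $10.70 = $117.70

$117.70


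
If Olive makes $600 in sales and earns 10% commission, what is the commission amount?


Convert rate to decimal:
10% = 0.1
Multiply by sales:
$600 x 0.1 = $60

$60


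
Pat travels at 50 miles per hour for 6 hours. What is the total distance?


Use the formula: distance = speed x time
Speed = 50 mph, Time = 6 hours
50 x 6 = 300 miles

300 miles


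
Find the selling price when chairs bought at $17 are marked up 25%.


Calculate the markup amount:
25% of $17 = $4.25
Add to cost:
$17 + $4.25 = $21.25

$21.25


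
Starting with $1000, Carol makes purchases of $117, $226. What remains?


Add up expenses:
$117 + $226 = $343
Subtract from budget:
$1000 - $343 = $657

$657


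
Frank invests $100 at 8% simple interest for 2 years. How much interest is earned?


Use the formula I = P x R x T / 100
P x R x T = 100 x 8 x 2 = 1600
I = 1600 / 100 = $16

$16


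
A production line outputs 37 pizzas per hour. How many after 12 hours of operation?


Production rate: 37 pizzas per hour
Time: 12 hours
Total: 37 x 12 = 444 pizzas

444 pizzas


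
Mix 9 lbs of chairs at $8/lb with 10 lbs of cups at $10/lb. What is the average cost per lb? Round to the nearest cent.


Cost of chairs:
9 x $8 = $72
Cost of cups:
10 x $10 = $100
Total cost: $72 + $100 = $172
Total weight: 19 lbs
Average: $172 / 19 = $9.0526... ≈ $9.05/lb

$9.05/lb


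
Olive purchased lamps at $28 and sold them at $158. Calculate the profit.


Selling price = $158
Cost price = $28
Profit = selling price - cost price:
Profit = $158 - $28 = $130

$130


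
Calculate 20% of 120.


Convert percentage to decimal:
20% = 0.2
Multiply:
120 x 0.2 = 24

24


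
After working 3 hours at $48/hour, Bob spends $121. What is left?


Calculate earnings:
3 x $48 = $144
Subtract spending:
$144 - $121 = $23

$23


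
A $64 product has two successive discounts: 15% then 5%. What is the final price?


First discount:
15% of $64 = $9.60
Price after first discount:
$64 - $9.60 = $54.40
Second discount:
5% of $54.40 = $2.72
Final price:
$54.40 - $2.72 = $51.68

$51.68


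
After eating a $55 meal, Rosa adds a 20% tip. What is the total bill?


Calculate the tip:
20% of $55 = $11
Add tip to meal cost:
$55 + $11 = $66

$66


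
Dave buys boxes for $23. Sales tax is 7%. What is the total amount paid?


Calculate the tax:
7% of $23 = $1.61
Add tax to price:
$23 + $1.61 = $24.61

$24.61


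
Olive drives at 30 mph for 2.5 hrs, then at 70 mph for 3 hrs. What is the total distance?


Leg 1 distance:
30 x 2.5 = 75 miles
Leg 2 distance:
70 x 3 = 210 miles
Total distance:
75 + 210 = 285 miles

285 miles


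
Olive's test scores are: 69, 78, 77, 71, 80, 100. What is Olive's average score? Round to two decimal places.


Add the scores:
69 + 78 + 77 + 71 + 80 + 100 = 475
Divide by the number of tests:
475 / 6 = 79.1666... ≈ 79.17

79.17


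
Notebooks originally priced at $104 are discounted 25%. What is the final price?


Calculate the discount amount:
25% of $104 = $26
Subtract from original:
$104 - $26 = $78

$78


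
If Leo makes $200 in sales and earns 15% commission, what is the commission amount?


Convert rate to decimal:
15% = 0.15
Multiply by sales:
$200 x 0.15 = $30

$30


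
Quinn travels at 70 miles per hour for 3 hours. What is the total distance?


Use the formula: distance = speed x time
Speed = 70 mph, Time = 3 hours
70 x 3 = 210 miles

210 miles


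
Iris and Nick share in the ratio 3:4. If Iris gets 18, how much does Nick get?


Find the multiplier:
18 / 3 = 6
Apply to Nick's share:
4 x 6 = 24

24


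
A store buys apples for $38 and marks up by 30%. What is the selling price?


Calculate the markup amount:
30% of $38 = $11.40
Add to cost:
$38 + $11.40 = $49.40

$49.40


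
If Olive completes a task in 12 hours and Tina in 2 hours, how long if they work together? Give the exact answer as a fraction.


Olive's rate: 1/12 of the job per hour
Tina's rate: 1/2 of the job per hour
Combined rate: 1/12 + 1/2 = 7/12 per hour
Time = 1 / (7/12) = 12/7 hours (≈ 1.71 hours)

12/7 hours


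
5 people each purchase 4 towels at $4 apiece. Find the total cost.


Cost per person:
4 x $4 = $16
Group total:
5 x $16 = $80

$80


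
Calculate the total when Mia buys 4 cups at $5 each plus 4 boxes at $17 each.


Cost of cups:
4 x $5 = $20
Cost of boxes:
4 x $17 = $68
Add both:
$20 + $68 = $88

$88


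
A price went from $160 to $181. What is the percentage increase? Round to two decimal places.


Find the absolute change:
|181 - 160| = 21
Divide by original and multiply by 100:
21 / 160 x 100 = 13.125% ≈ 13.13%

13.13%


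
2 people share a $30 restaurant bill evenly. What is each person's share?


Total bill: $30
Number of people: 2
Each pays: $30 / 2 = $15

$15


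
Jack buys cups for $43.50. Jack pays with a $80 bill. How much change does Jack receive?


Start with the amount paid:
$80
Subtract the price:
$80 - $43.50 = $36.50

$36.50


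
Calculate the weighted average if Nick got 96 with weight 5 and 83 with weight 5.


Weighted sum:
5 x 96 + 5 x 83 = 895
Total weight:
5 + 5 = 10
Weighted average:
895 / 10 = 89.5

89.5


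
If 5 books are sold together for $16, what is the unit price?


Total cost: $16
Number of items: 5
Unit price: $16 / 5 = $3.20

$3.20


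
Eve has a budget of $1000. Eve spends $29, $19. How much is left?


Add up expenses:
$29 + $19 = $48
Subtract from budget:
$1000 - $48 = $952

$952


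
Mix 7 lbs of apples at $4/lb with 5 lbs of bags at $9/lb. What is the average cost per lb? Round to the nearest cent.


Cost of apples:
7 x $4 = $28
Cost of bags:
5 x $9 = $45
Total cost: $28 + $45 = $73
Total weight: 12 lbs
Average: $73 / 12 = $6.0833... ≈ $6.08/lb

$6.08/lb


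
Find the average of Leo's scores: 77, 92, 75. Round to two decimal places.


Add the scores:
77 + 92 + 75 = 244
Divide by the number of tests:
244 / 3 = 81.3333... ≈ 81.33

81.33


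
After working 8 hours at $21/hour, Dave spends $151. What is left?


Calculate earnings:
8 x $21 = $168
Subtract spending:
$168 - $151 = $17

$17


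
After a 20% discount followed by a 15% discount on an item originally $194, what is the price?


First discount:
20% of $194 = $38.80
Price after first discount:
$194 - $38.80 = $155.20
Second discount:
15% of $155.20 = $23.28
Final price:
$155.20 - $23.28 = $131.92

$131.92


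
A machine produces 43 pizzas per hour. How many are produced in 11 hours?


Production rate: 43 pizzas per hour
Time: 11 hours
Total: 43 x 11 = 473 pizzas

473 pizzas


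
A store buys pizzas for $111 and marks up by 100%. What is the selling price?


Calculate the markup amount:
100% of $111 = $111
Add to cost:
$111 + $111 = $222

$222


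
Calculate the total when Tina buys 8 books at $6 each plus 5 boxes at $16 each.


Cost of books:
8 x $6 = $48
Cost of boxes:
5 x $16 = $80
Add both:
$48 + $80 = $128

$128


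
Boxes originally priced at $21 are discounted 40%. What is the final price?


Calculate the discount amount:
40% of $21 = $8.40
Subtract from original:
$21 - $8.40 = $12.60

$12.60


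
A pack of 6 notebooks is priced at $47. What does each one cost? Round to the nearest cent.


Total cost: $47
Number of items: 6
Unit price: $47 / 6 = $7.8333... ≈ $7.83

$7.83


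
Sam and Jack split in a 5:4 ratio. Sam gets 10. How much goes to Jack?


Find the multiplier:
10 / 5 = 2
Apply to Jack's share:
4 x 2 = 8

8


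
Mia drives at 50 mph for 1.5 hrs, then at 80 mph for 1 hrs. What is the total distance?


Leg 1 distance:
50 x 1.5 = 75 miles
Leg 2 distance:
80 x 1 = 80 miles
Total distance:
75 + 80 = 155 miles

155 miles


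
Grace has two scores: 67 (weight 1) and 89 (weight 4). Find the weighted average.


Weighted sum:
1 x 67 + 4 x 89 = 423
Total weight:
1 + 4 = 5
Weighted average:
423 / 5 = 84.6

84.6


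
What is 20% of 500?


Convert percentage to decimal:
20% = 0.2
Multiply:
500 x 0.2 = 100

100


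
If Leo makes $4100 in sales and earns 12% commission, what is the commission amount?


Convert rate to decimal:
12% = 0.12
Multiply by sales:
$4100 x 0.12 = $492

$492


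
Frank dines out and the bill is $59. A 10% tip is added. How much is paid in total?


Calculate the tip:
10% of $59 = $5.90
Add tip to meal cost:
$59 + $5.90 = $64.90

$64.90


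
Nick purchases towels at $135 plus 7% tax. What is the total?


Calculate the tax:
7% of $135 = $9.45
Add tax to price:
$135 + $9.45 = $144.45

$144.45


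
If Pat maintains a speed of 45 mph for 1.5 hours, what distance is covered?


Use the formula: distance = speed x time
Speed = 45 mph, Time = 1.5 hours
45 x 1.5 = 67.5 miles

67.5 miles


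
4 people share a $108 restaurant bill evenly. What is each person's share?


Total bill: $108
Number of people: 4
Each pays: $108 / 4 = $27

$27


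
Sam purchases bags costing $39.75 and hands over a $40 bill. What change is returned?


Start with the amount paid:
$40
Subtract the price:
$40 - $39.75 = $0.25

$0.25


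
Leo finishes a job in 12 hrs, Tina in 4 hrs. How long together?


Leo's rate: 1/12 of the job per hour
Tina's rate: 1/4 of the job per hour
Combined rate: 1/12 + 1/4 = 1/3 per hour
Time = 1 / (1/3) = 3 hours

3 hours


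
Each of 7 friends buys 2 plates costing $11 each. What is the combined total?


Cost per person:
2 x $11 = $22
Group total:
7 x $22 = $154

$154


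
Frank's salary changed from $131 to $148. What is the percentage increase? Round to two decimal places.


Find the absolute change:
|148 - 131| = 17
Divide by original and multiply by 100:
17 / 131 x 100 = 12.9770...% ≈ 12.98%

12.98%


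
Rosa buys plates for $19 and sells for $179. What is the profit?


Selling price = $179
Cost price = $19
Profit = selling price - cost price:
Profit = $179 - $19 = $160

$160


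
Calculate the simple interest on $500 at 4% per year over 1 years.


Use the formula I = P x R x T / 100
P x R x T = 500 x 4 x 1 = 2000
I = 2000 / 100 = $20

$20


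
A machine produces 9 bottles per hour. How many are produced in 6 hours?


Production rate: 9 bottles per hour
Time: 6 hours
Total: 9 x 6 = 54 bottles

54 bottles


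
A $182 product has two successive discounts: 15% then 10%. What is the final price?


First discount:
15% of $182 = $27.30
Price after first discount:
$182 - $27.30 = $154.70
Second discount:
10% of $154.70 = $15.47
Final price:
$154.70 - $15.47 = $139.23

$139.23


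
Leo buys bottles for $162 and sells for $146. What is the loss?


Selling price = $146
Cost price = $162
Loss = cost price - selling price:
Loss = $162 - $146 = $16

$16


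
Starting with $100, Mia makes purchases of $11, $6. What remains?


Add up expenses:
$11 + $6 = $17
Subtract from budget:
$100 - $17 = $83

$83


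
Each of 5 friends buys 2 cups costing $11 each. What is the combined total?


Cost per person:
2 x $11 = $22
Group total:
5 x $22 = $110

$110


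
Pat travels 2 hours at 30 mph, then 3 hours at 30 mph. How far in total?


Leg 1 distance:
30 x 2 = 60 miles
Leg 2 distance:
30 x 3 = 90 miles
Total distance:
60 + 90 = 150 miles

150 miles


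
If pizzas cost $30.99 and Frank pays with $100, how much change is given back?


Start with the amount paid:
$100
Subtract the price:
$100 - $30.99 = $69.01

$69.01


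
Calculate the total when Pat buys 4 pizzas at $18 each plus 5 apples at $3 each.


Cost of pizzas:
4 x $18 = $72
Cost of apples:
5 x $3 = $15
Add both:
$72 + $15 = $87

$87


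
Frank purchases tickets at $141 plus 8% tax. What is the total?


Calculate the tax:
8% of $141 = $11.28
Add tax to price:
$141 + $11.28 = $152.28

$152.28


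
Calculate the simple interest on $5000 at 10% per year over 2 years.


Use the formula I = P x R x T / 100
P x R x T = 5000 x 10 x 2 = 100000
I = 100000 / 100 = $1000

$1000


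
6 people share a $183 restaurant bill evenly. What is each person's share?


Total bill: $183
Number of people: 6
Each pays: $183 / 6 = $30.50

$30.50


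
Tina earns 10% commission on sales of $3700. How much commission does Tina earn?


Convert rate to decimal:
10% = 0.1
Multiply by sales:
$3700 x 0.1 = $370

$370


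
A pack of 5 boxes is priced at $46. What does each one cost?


Total cost: $46
Number of items: 5
Unit price: $46 / 5 = $9.20

$9.20


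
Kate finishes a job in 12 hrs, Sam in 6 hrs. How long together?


Kate's rate: 1/12 of the job per hour
Sam's rate: 1/6 of the job per hour
Combined rate: 1/12 + 1/6 = 1/4 per hour
Time = 1 / (1/4) = 4 hours

4 hours


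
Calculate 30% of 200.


Convert percentage to decimal:
30% = 0.3
Multiply:
200 x 0.3 = 60

60


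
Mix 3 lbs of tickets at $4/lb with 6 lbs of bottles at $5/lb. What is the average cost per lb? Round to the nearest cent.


Cost of tickets:
3 x $4 = $12
Cost of bottles:
6 x $5 = $30
Total cost: $12 + $30 = $42
Total weight: 9 lbs
Average: $42 / 9 = $4.6666... ≈ $4.67/lb

$4.67/lb


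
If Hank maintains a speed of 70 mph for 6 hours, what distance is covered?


Use the formula: distance = speed x time
Speed = 70 mph, Time = 6 hours
70 x 6 = 420 miles

420 miles


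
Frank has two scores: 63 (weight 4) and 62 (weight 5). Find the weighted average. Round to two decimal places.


Weighted sum:
4 x 63 + 5 x 62 = 562
Total weight:
4 + 5 = 9
Weighted average:
562 / 9 = 62.4444... ≈ 62.44

62.44


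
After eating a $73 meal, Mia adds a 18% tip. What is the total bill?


Calculate the tip:
18% of $73 = $13.14
Add tip to meal cost:
$73 + $13.14 = $86.14

$86.14


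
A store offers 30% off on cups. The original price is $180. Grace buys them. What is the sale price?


Calculate the discount amount:
30% of $180 = $54
Subtract from original:
$180 - $54 = $126

$126


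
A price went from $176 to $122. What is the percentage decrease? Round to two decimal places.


Find the absolute change:
|122 - 176| = 54
Divide by original and multiply by 100:
54 / 176 x 100 = 30.6818...% ≈ 30.68%

30.68%


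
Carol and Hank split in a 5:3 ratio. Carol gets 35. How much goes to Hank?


Find the multiplier:
35 / 5 = 7
Apply to Hank's share:
3 x 7 = 21

21


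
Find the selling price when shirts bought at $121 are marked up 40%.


Calculate the markup amount:
40% of $121 = $48.40
Add to cost:
$121 + $48.40 = $169.40

$169.40


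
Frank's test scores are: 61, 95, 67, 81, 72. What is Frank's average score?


Add the scores:
61 + 95 + 67 + 81 + 72 = 376
Divide by the number of tests:
376 / 5 = 75.2

75.2


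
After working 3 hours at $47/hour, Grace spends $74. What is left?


Calculate earnings:
3 x $47 = $141
Subtract spending:
$141 - $74 = $67

$67


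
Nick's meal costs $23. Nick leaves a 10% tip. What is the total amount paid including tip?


Calculate the tip:
10% of $23 = $2.30
Add tip to meal cost:
$23 + $2.30 = $25.30

$25.30


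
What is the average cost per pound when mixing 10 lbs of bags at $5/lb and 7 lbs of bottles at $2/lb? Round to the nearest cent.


Cost of bags:
10 x $5 = $50
Cost of bottles:
7 x $2 = $14
Total cost: $50 + $14 = $64
Total weight: 17 lbs
Average: $64 / 17 = $3.7647... ≈ $3.76/lb

$3.76/lb


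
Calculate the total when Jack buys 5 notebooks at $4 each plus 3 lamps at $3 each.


Cost of notebooks:
5 x $4 = $20
Cost of lamps:
3 x $3 = $9
Add both:
$20 + $9 = $29

$29


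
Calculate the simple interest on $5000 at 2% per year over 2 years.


Use the formula I = P x R x T / 100
P x R x T = 5000 x 2 x 2 = 20000
I = 20000 / 100 = $200

$200


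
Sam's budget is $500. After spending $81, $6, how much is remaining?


Add up expenses:
$81 + $6 = $87
Subtract from budget:
$500 - $87 = $413

$413


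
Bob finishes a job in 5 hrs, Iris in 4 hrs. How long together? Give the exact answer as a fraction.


Bob's rate: 1/5 of the job per hour
Iris's rate: 1/4 of the job per hour
Combined rate: 1/5 + 1/4 = 9/20 per hour
Time = 1 / (9/20) = 20/9 hours (≈ 2.22 hours)

20/9 hours


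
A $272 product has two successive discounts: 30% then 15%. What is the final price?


First discount:
30% of $272 = $81.60
Price after first discount:
$272 - $81.60 = $190.40
Second discount:
15% of $190.40 = $28.56
Final price:
$190.40 - $28.56 = $161.84

$161.84


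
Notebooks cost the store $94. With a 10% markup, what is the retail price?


Calculate the markup amount:
10% of $94 = $9.40
Add to cost:
$94 + $9.40 = $103.40

$103.40


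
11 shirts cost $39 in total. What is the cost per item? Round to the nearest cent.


Total cost: $39
Number of items: 11
Unit price: $39 / 11 = $3.5454... ≈ $3.55

$3.55


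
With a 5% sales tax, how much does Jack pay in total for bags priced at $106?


Calculate the tax:
5% of $106 = $5.30
Add tax to price:
$106 + $5.30 = $111.30

$111.30


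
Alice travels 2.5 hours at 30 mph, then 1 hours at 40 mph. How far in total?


Leg 1 distance:
30 x 2.5 = 75 miles
Leg 2 distance:
40 x 1 = 40 miles
Total distance:
75 + 40 = 115 miles

115 miles


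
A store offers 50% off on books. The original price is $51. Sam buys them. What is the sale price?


Calculate the discount amount:
50% of $51 = $25.50
Subtract from original:
$51 - $25.50 = $25.50

$25.50


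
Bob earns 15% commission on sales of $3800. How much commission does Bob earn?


Convert rate to decimal:
15% = 0.15
Multiply by sales:
$3800 x 0.15 = $570

$570


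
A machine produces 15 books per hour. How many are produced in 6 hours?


Production rate: 15 books per hour
Time: 6 hours
Total: 15 x 6 = 90 books

90 books


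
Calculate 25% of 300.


Convert percentage to decimal:
25% = 0.25
Multiply:
300 x 0.25 = 75

75


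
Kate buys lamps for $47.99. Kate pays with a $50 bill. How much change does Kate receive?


Start with the amount paid:
$50
Subtract the price:
$50 - $47.99 = $2.01

$2.01


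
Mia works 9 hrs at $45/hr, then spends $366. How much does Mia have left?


Calculate earnings:
9 x $45 = $405
Subtract spending:
$405 - $366 = $39

$39


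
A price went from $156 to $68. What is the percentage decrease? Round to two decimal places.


Find the absolute change:
|68 - 156| = 88
Divide by original and multiply by 100:
88 / 156 x 100 = 56.4102...% ≈ 56.41%

56.41%


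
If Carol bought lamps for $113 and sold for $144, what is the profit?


Selling price = $144
Cost price = $113
Profit = selling price - cost price:
Profit = $144 - $113 = $31

$31


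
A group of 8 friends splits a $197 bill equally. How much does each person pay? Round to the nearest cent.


Total bill: $197
Number of people: 8
Each pays: $197 / 8 = $24.625 ≈ $24.63

$24.63


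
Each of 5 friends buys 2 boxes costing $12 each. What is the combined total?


Cost per person:
2 x $12 = $24
Group total:
5 x $24 = $120

$120


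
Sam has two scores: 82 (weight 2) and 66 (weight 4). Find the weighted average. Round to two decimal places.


Weighted sum:
2 x 82 + 4 x 66 = 428
Total weight:
2 + 4 = 6
Weighted average:
428 / 6 = 71.3333... ≈ 71.33

71.33


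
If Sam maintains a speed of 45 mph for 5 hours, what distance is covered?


Use the formula: distance = speed x time
Speed = 45 mph, Time = 5 hours
45 x 5 = 225 miles

225 miles


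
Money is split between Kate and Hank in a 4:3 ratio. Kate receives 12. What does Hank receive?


Find the multiplier:
12 / 4 = 3
Apply to Hank's share:
3 x 3 = 9

9


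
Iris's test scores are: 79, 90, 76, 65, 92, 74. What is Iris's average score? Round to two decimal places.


Add the scores:
79 + 90 + 76 + 65 + 92 + 74 = 476
Divide by the number of tests:
476 / 6 = 79.3333... ≈ 79.33

79.33


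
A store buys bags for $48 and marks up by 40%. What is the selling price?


Calculate the markup amount:
40% of $48 = $19.20
Add to cost:
$48 + $19.20 = $67.20

$67.20


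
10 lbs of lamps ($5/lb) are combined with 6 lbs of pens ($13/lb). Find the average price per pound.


Cost of lamps:
10 x $5 = $50
Cost of pens:
6 x $13 = $78
Total cost: $50 + $78 = $128
Total weight: 16 lbs
Average: $128 / 16 = $8/lb

$8/lb


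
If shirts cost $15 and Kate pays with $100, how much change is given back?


Start with the amount paid:
$100
Subtract the price:
$100 - $15 = $85

$85


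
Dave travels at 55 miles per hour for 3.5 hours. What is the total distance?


Use the formula: distance = speed x time
Speed = 55 mph, Time = 3.5 hours
55 x 3.5 = 192.5 miles

192.5 miles


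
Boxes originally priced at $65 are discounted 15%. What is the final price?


Calculate the discount amount:
15% of $65 = $9.75
Subtract from original:
$65 - $9.75 = $55.25

$55.25


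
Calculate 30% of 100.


Convert percentage to decimal:
30% = 0.3
Multiply:
100 x 0.3 = 30

30


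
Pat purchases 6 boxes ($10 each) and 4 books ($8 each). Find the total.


Cost of boxes:
6 x $10 = $60
Cost of books:
4 x $8 = $32
Add both:
$60 + $32 = $92

$92


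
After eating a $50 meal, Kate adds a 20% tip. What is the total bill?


Calculate the tip:
20% of $50 = $10
Add tip to meal cost:
$50 + $10 = $60

$60


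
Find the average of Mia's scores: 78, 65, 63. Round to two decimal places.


Add the scores:
78 + 65 + 63 = 206
Divide by the number of tests:
206 / 3 = 68.6666... ≈ 68.67

68.67


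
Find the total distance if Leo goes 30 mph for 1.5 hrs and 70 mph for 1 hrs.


Leg 1 distance:
30 x 1.5 = 45 miles
Leg 2 distance:
70 x 1 = 70 miles
Total distance:
45 + 70 = 115 miles

115 miles


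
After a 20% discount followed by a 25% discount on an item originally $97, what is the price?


First discount:
20% of $97 = $19.40
Price after first discount:
$97 - $19.40 = $77.60
Second discount:
25% of $77.60 = $19.40
Final price:
$77.60 - $19.40 = $58.20

$58.20


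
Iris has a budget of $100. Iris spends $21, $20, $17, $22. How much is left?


Add up expenses:
$21 + $20 + $17 + $22 = $80
Subtract from budget:
$100 - $80 = $20

$20


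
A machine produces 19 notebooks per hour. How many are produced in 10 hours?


Production rate: 19 notebooks per hour
Time: 10 hours
Total: 19 x 10 = 190 notebooks

190 notebooks


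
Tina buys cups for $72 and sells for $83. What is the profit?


Selling price = $83
Cost price = $72
Profit = selling price - cost price:
Profit = $83 - $72 = $11

$11


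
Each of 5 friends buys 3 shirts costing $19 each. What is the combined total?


Cost per person:
3 x $19 = $57
Group total:
5 x $57 = $285

$285


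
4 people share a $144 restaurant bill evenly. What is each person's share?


Total bill: $144
Number of people: 4
Each pays: $144 / 4 = $36

$36


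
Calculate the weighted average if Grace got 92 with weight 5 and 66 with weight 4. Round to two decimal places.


Weighted sum:
5 x 92 + 4 x 66 = 724
Total weight:
5 + 4 = 9
Weighted average:
724 / 9 = 80.4444... ≈ 80.44

80.44


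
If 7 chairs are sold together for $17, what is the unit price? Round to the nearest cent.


Total cost: $17
Number of items: 7
Unit price: $17 / 7 = $2.4285... ≈ $2.43

$2.43


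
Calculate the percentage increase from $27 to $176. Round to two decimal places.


Find the absolute change:
|176 - 27| = 149
Divide by original and multiply by 100:
149 / 27 x 100 = 551.8518...% ≈ 551.85%

551.85%


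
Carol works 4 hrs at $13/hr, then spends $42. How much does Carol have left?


Calculate earnings:
4 x $13 = $52
Subtract spending:
$52 - $42 = $10

$10


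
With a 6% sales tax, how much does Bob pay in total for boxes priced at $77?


Calculate the tax:
6% of $77 = $4.62
Add tax to price:
$77 + $4.62 = $81.62

$81.62


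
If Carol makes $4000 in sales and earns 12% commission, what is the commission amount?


Convert rate to decimal:
12% = 0.12
Multiply by sales:
$4000 x 0.12 = $480

$480


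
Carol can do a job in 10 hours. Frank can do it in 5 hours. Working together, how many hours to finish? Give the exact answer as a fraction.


Carol's rate: 1/10 of the job per hour
Frank's rate: 1/5 of the job per hour
Combined rate: 1/10 + 1/5 = 3/10 per hour
Time = 1 / (3/10) = 10/3 hours (≈ 3.33 hours)

10/3 hours


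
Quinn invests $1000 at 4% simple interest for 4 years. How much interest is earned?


Use the formula I = P x R x T / 100
P x R x T = 1000 x 4 x 4 = 16000
I = 16000 / 100 = $160

$160


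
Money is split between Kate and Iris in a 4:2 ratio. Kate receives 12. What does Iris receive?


Find the multiplier:
12 / 4 = 3
Apply to Iris's share:
2 x 3 = 6

6


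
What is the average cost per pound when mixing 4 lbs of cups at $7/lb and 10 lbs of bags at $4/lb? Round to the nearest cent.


Cost of cups:
4 x $7 = $28
Cost of bags:
10 x $4 = $40
Total cost: $28 + $40 = $68
Total weight: 14 lbs
Average: $68 / 14 = $4.8571... ≈ $4.86/lb

$4.86/lb


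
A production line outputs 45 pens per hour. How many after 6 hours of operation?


Production rate: 45 pens per hour
Time: 6 hours
Total: 45 x 6 = 270 pens

270 pens


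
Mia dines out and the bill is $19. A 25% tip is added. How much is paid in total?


Calculate the tip:
25% of $19 = $4.75
Add tip to meal cost:
$19 + $4.75 = $23.75

$23.75


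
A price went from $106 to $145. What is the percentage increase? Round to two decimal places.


Find the absolute change:
|145 - 106| = 39
Divide by original and multiply by 100:
39 / 106 x 100 = 36.7924...% ≈ 36.79%

36.79%


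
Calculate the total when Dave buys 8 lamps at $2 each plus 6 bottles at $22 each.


Cost of lamps:
8 x $2 = $16
Cost of bottles:
6 x $22 = $132
Add both:
$16 + $132 = $148

$148


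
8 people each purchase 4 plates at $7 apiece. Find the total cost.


Cost per person:
4 x $7 = $28
Group total:
8 x $28 = $224

$224


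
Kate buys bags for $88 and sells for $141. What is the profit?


Selling price = $141
Cost price = $88
Profit = selling price - cost price:
Profit = $141 - $88 = $53

$53


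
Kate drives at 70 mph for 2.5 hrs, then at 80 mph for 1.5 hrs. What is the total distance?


Leg 1 distance:
70 x 2.5 = 175 miles
Leg 2 distance:
80 x 1.5 = 120 miles
Total distance:
175 + 120 = 295 miles

295 miles


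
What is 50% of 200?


Convert percentage to decimal:
50% = 0.5
Multiply:
200 x 0.5 = 100

100


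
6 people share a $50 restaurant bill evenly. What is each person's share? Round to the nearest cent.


Total bill: $50
Number of people: 6
Each pays: $50 / 6 = $8.3333... ≈ $8.33

$8.33


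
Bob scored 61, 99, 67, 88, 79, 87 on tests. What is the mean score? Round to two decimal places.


Add the scores:
61 + 99 + 67 + 88 + 79 + 87 = 481
Divide by the number of tests:
481 / 6 = 80.1666... ≈ 80.17

80.17


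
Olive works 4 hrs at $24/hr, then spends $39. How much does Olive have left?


Calculate earnings:
4 x $24 = $96
Subtract spending:
$96 - $39 = $57

$57


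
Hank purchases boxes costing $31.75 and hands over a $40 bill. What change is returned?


Start with the amount paid:
$40
Subtract the price:
$40 - $31.75 = $8.25

$8.25


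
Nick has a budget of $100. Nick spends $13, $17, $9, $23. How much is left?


Add up expenses:
$13 + $17 + $9 + $23 = $62
Subtract from budget:
$100 - $62 = $38

$38


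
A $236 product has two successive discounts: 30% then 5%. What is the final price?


First discount:
30% of $236 = $70.80
Price after first discount:
$236 - $70.80 = $165.20
Second discount:
5% of $165.20 = $8.26
Final price:
$165.20 - $8.26 = $156.94

$156.94


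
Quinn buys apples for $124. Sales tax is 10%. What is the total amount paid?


Calculate the tax:
10% of $124 = $12.40
Add tax to price:
$124 + $12.40 = $136.40

$136.40


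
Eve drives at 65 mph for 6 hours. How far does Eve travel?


Use the formula: distance = speed x time
Speed = 65 mph, Time = 6 hours
65 x 6 = 390 miles

390 miles


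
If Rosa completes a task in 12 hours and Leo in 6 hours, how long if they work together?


Rosa's rate: 1/12 of the job per hour
Leo's rate: 1/6 of the job per hour
Combined rate: 1/12 + 1/6 = 1/4 per hour
Time = 1 / (1/4) = 4 hours

4 hours


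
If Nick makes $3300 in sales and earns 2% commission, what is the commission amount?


Convert rate to decimal:
2% = 0.02
Multiply by sales:
$3300 x 0.02 = $66

$66


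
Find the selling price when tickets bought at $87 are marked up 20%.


Calculate the markup amount:
20% of $87 = $17.40
Add to cost:
$87 + $17.40 = $104.40

$104.40


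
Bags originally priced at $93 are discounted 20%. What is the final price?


Calculate the discount amount:
20% of $93 = $18.60
Subtract from original:
$93 - $18.60 = $74.40

$74.40


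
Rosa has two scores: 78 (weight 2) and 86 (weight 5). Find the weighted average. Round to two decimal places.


Weighted sum:
2 x 78 + 5 x 86 = 586
Total weight:
2 + 5 = 7
Weighted average:
586 / 7 = 83.7142... ≈ 83.71

83.71


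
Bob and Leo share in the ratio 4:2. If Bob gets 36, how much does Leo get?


Find the multiplier:
36 / 4 = 9
Apply to Leo's share:
2 x 9 = 18

18


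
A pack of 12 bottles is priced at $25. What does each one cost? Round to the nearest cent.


Total cost: $25
Number of items: 12
Unit price: $25 / 12 = $2.0833... ≈ $2.08

$2.08


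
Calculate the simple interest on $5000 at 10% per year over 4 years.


Use the formula I = P x R x T / 100
P x R x T = 5000 x 10 x 4 = 200000
I = 200000 / 100 = $2000

$2000


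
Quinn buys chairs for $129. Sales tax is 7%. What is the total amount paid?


Calculate the tax:
7% of $129 = $9.03
Add tax to price:
$129 + $9.03 = $138.03

$138.03


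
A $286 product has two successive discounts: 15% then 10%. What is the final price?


First discount:
15% of $286 = $42.90
Price after first discount:
$286 - $42.90 = $243.10
Second discount:
10% of $243.10 = $24.31
Final price:
$243.10 - $24.31 = $218.79

$218.79


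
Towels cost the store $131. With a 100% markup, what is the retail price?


Calculate the markup amount:
100% of $131 = $131
Add to cost:
$131 + $131 = $262

$262


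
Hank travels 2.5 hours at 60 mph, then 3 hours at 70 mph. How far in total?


Leg 1 distance:
60 x 2.5 = 150 miles
Leg 2 distance:
70 x 3 = 210 miles
Total distance:
150 + 210 = 360 miles

360 miles


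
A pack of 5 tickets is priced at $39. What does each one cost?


Total cost: $39
Number of items: 5
Unit price: $39 / 5 = $7.80

$7.80


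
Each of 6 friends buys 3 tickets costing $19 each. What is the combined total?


Cost per person:
3 x $19 = $57
Group total:
6 x $57 = $342

$342


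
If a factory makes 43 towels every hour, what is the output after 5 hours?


Production rate: 43 towels per hour
Time: 5 hours
Total: 43 x 5 = 215 towels

215 towels


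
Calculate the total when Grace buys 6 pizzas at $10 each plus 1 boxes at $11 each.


Cost of pizzas:
6 x $10 = $60
Cost of boxes:
1 x $11 = $11
Add both:
$60 + $11 = $71

$71


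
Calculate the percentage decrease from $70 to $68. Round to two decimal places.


Find the absolute change:
|68 - 70| = 2
Divide by original and multiply by 100:
2 / 70 x 100 = 2.8571...% ≈ 2.86%

2.86%


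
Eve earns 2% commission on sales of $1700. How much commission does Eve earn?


Convert rate to decimal:
2% = 0.02
Multiply by sales:
$1700 x 0.02 = $34

$34


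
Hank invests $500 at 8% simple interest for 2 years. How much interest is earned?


Use the formula I = P x R x T / 100
P x R x T = 500 x 8 x 2 = 8000
I = 8000 / 100 = $80

$80


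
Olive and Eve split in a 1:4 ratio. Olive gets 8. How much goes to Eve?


Find the multiplier:
8 / 1 = 8
Apply to Eve's share:
4 x 8 = 32

32


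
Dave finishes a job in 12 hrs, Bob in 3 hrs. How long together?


Dave's rate: 1/12 of the job per hour
Bob's rate: 1/3 of the job per hour
Combined rate: 1/12 + 1/3 = 5/12 per hour
Time = 1 / (5/12) = 12/5 = 2.4 hours

2.4 hours


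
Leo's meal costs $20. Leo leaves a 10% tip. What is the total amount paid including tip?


Calculate the tip:
10% of $20 = $2
Add tip to meal cost:
$20 + $2 = $22

$22


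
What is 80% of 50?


Convert percentage to decimal:
80% = 0.8
Multiply:
50 x 0.8 = 40

40


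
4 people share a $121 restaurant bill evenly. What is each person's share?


Total bill: $121
Number of people: 4
Each pays: $121 / 4 = $30.25

$30.25


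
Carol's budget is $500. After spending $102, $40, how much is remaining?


Add up expenses:
$102 + $40 = $142
Subtract from budget:
$500 - $142 = $358

$358


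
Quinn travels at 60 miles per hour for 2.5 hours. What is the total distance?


Use the formula: distance = speed x time
Speed = 60 mph, Time = 2.5 hours
60 x 2.5 = 150 miles

150 miles


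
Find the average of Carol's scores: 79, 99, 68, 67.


Add the scores:
79 + 99 + 68 + 67 = 313
Divide by the number of tests:
313 / 4 = 78.25

78.25


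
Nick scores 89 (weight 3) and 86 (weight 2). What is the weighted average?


Weighted sum:
3 x 89 + 2 x 86 = 439
Total weight:
3 + 2 = 5
Weighted average:
439 / 5 = 87.8

87.8


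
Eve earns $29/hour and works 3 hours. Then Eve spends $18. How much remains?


Calculate earnings:
3 x $29 = $87
Subtract spending:
$87 - $18 = $69

$69


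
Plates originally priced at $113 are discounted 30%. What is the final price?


Calculate the discount amount:
30% of $113 = $33.90
Subtract from original:
$113 - $33.90 = $79.10

$79.10


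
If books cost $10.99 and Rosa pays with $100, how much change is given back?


Start with the amount paid:
$100
Subtract the price:
$100 - $10.99 = $89.01

$89.01


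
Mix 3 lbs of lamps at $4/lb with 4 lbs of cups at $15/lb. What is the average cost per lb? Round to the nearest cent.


Cost of lamps:
3 x $4 = $12
Cost of cups:
4 x $15 = $60
Total cost: $12 + $60 = $72
Total weight: 7 lbs
Average: $72 / 7 = $10.2857... ≈ $10.29/lb

$10.29/lb


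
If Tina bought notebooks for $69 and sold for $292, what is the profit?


Selling price = $292
Cost price = $69
Profit = selling price - cost price:
Profit = $292 - $69 = $223

$223
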